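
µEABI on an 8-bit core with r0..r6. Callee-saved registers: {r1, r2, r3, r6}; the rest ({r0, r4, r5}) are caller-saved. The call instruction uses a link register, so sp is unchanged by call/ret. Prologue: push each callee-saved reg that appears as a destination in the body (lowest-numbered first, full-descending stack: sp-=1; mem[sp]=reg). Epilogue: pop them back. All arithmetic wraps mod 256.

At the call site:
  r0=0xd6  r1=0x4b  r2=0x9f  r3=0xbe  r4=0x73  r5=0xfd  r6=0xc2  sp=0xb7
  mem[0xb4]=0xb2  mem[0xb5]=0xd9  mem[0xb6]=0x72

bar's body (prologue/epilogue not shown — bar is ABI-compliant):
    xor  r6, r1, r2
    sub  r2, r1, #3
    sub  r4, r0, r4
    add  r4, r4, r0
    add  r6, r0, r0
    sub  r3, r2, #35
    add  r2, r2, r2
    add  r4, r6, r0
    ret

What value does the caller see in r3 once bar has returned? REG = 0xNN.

REG = 0xbe

prologue: push r2 → mem[0xb6]=0x9f, sp=0xb6
prologue: push r3 → mem[0xb5]=0xbe, sp=0xb5
prologue: push r6 → mem[0xb4]=0xc2, sp=0xb4
body[0] xor  r6, r1, r2 → r6=0xd4
body[1] sub  r2, r1, #3 → r2=0x48
body[2] sub  r4, r0, r4 → r4=0x63
body[3] add  r4, r4, r0 → r4=0x39
body[4] add  r6, r0, r0 → r6=0xac
body[5] sub  r3, r2, #35 → r3=0x25
body[6] add  r2, r2, r2 → r2=0x90
body[7] add  r4, r6, r0 → r4=0x82
epilogue: pop r6=0xc2, sp=0xb5
epilogue: pop r3=0xbe, sp=0xb6
epilogue: pop r2=0x9f, sp=0xb7
r3 is callee-saved → restored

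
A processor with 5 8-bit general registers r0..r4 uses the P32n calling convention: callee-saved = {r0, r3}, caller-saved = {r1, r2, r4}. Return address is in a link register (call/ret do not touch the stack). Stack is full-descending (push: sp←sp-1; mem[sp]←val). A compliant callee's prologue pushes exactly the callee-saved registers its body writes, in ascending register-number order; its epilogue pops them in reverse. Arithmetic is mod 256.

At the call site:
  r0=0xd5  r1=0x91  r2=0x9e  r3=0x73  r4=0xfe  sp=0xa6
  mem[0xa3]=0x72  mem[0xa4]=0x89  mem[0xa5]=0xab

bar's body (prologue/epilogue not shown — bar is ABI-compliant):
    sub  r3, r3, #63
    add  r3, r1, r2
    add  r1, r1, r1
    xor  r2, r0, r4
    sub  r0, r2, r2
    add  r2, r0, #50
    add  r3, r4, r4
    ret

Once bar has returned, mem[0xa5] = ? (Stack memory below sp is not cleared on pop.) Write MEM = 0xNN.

MEM = 0xd5

prologue: push r0 -> mem[0xa5]=0xd5, sp=0xa5
prologue: push r3 -> mem[0xa4]=0x73, sp=0xa4
body[0] sub  r3, r3, #63 -> r3=0x34
body[1] add  r3, r1, r2 -> r3=0x2f
body[2] add  r1, r1, r1 -> r1=0x22
body[3] xor  r2, r0, r4 -> r2=0x2b
body[4] sub  r0, r2, r2 -> r0=0x00
body[5] add  r2, r0, #50 -> r2=0x32
body[6] add  r3, r4, r4 -> r3=0xfc
epilogue: pop r3=0x73, sp=0xa5
epilogue: pop r0=0xd5, sp=0xa6
prologue pushed ['r0', 'r3'] at ['0xa5', '0xa4']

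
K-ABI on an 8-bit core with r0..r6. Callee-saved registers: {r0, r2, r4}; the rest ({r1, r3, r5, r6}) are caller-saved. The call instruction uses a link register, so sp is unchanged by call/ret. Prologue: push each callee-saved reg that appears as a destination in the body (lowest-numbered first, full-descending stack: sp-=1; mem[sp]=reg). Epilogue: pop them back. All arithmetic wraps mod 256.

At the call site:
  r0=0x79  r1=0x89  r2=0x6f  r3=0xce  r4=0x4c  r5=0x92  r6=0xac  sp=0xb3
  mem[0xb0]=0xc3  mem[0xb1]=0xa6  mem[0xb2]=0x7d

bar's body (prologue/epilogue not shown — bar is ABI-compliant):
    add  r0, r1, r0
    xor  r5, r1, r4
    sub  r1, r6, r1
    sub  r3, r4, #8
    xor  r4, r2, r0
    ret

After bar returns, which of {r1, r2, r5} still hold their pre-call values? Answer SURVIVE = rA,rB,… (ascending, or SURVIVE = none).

SURVIVE = r2

prologue: push r0 → mem[0xb2]=0x79, sp=0xb2
prologue: push r4 → mem[0xb1]=0x4c, sp=0xb1
body[0] add  r0, r1, r0 → r0=0x02
body[1] xor  r5, r1, r4 → r5=0xc5
body[2] sub  r1, r6, r1 → r1=0x23
body[3] sub  r3, r4, #8 → r3=0x44
body[4] xor  r4, r2, r0 → r4=0x6d
epilogue: pop r4=0x4c, sp=0xb2
epilogue: pop r0=0x79, sp=0xb3
r1: caller-saved, written=True
r2: callee-saved, written=False
r5: caller-saved, written=True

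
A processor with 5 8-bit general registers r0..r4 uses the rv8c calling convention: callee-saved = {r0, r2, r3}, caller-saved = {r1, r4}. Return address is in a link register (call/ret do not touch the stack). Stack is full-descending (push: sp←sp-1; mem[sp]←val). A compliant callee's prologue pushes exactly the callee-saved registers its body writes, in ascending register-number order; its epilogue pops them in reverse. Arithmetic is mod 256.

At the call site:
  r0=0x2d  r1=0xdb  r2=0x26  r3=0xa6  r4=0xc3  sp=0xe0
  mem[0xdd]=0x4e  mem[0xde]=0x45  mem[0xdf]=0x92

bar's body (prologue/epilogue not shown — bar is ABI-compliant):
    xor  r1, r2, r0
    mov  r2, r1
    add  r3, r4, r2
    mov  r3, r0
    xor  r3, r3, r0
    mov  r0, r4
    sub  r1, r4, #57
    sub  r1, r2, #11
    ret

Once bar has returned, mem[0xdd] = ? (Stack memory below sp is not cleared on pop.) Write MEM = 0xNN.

prologue: push r0 -> mem[0xdf]=0x2d, sp=0xdf
prologue: push r2 -> mem[0xde]=0x26, sp=0xde
prologue: push r3 -> mem[0xdd]=0xa6, sp=0xdd
body[0] xor  r1, r2, r0 -> r1=0x0b
body[1] mov  r2, r1 -> r2=0x0b
body[2] add  r3, r4, r2 -> r3=0xce
body[3] mov  r3, r0 -> r3=0x2d
body[4] xor  r3, r3, r0 -> r3=0x00
body[5] mov  r0, r4 -> r0=0xc3
body[6] sub  r1, r4, #57 -> r1=0x8a
body[7] sub  r1, r2, #11 -> r1=0x00
epilogue: pop r3=0xa6, sp=0xde
epilogue: pop r2=0x26, sp=0xdf
epilogue: pop r0=0x2d, sp=0xe0
prologue pushed ['r0', 'r2', 'r3'] at ['0xdf', '0xde', '0xdd']

MEM = 0xa6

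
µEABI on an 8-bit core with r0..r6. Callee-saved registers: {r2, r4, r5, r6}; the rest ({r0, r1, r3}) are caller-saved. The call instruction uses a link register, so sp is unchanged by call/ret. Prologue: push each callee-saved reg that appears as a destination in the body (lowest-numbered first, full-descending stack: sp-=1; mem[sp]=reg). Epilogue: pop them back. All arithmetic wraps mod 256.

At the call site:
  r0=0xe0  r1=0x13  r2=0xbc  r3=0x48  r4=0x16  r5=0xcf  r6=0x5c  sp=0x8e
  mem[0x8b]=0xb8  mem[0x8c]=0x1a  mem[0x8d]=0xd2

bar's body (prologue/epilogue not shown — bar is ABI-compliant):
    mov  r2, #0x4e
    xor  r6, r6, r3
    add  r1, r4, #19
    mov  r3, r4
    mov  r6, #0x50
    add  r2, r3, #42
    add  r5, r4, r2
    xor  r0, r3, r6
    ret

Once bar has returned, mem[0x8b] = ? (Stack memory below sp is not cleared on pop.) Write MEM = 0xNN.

MEM = 0x5c

prologue: push r2 → mem[0x8d]=0xbc, sp=0x8d
prologue: push r5 → mem[0x8c]=0xcf, sp=0x8c
prologue: push r6 → mem[0x8b]=0x5c, sp=0x8b
body[0] mov  r2, #0x4e → r2=0x4e
body[1] xor  r6, r6, r3 → r6=0x14
body[2] add  r1, r4, #19 → r1=0x29
body[3] mov  r3, r4 → r3=0x16
body[4] mov  r6, #0x50 → r6=0x50
body[5] add  r2, r3, #42 → r2=0x40
body[6] add  r5, r4, r2 → r5=0x56
body[7] xor  r0, r3, r6 → r0=0x46
epilogue: pop r6=0x5c, sp=0x8c
epilogue: pop r5=0xcf, sp=0x8d
epilogue: pop r2=0xbc, sp=0x8e
prologue pushed ['r2', 'r5', 'r6'] at ['0x8d', '0x8c', '0x8b']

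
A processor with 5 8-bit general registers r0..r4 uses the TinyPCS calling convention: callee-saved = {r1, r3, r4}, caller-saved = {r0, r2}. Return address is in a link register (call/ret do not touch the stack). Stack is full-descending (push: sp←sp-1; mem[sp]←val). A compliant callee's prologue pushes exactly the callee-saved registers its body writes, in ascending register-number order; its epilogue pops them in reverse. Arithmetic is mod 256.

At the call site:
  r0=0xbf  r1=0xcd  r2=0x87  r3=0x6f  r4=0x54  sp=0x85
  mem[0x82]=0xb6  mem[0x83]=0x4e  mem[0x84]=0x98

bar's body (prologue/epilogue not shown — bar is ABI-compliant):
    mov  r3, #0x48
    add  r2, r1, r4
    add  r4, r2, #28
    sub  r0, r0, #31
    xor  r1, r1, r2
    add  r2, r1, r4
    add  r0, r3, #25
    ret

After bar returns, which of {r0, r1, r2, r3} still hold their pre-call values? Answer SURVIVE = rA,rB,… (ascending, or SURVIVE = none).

prologue: push r1 → mem[0x84]=0xcd, sp=0x84
prologue: push r3 → mem[0x83]=0x6f, sp=0x83
prologue: push r4 → mem[0x82]=0x54, sp=0x82
body[0] mov  r3, #0x48 → r3=0x48
body[1] add  r2, r1, r4 → r2=0x21
body[2] add  r4, r2, #28 → r4=0x3d
body[3] sub  r0, r0, #31 → r0=0xa0
body[4] xor  r1, r1, r2 → r1=0xec
body[5] add  r2, r1, r4 → r2=0x29
body[6] add  r0, r3, #25 → r0=0x61
epilogue: pop r4=0x54, sp=0x83
epilogue: pop r3=0x6f, sp=0x84
epilogue: pop r1=0xcd, sp=0x85
r0: caller-saved, written=True
r1: callee-saved, written=True
r2: caller-saved, written=True
r3: callee-saved, written=True

SURVIVE = r1,r3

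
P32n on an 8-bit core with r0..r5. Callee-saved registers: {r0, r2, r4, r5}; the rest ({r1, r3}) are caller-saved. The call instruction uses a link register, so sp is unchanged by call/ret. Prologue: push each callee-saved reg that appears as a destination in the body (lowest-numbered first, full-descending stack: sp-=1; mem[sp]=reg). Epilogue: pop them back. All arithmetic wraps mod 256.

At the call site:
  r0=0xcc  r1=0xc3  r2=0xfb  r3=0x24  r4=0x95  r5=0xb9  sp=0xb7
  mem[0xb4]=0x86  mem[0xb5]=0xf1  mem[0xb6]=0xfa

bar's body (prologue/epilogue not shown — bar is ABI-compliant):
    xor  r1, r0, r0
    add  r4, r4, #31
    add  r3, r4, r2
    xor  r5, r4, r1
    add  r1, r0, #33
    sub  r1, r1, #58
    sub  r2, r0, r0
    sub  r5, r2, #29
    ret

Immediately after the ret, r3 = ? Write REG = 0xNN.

REG = 0xaf

prologue: push r2 → mem[0xb6]=0xfb, sp=0xb6
prologue: push r4 → mem[0xb5]=0x95, sp=0xb5
prologue: push r5 → mem[0xb4]=0xb9, sp=0xb4
body[0] xor  r1, r0, r0 → r1=0x00
body[1] add  r4, r4, #31 → r4=0xb4
body[2] add  r3, r4, r2 → r3=0xaf
body[3] xor  r5, r4, r1 → r5=0xb4
body[4] add  r1, r0, #33 → r1=0xed
body[5] sub  r1, r1, #58 → r1=0xb3
body[6] sub  r2, r0, r0 → r2=0x00
body[7] sub  r5, r2, #29 → r5=0xe3
epilogue: pop r5=0xb9, sp=0xb5
epilogue: pop r4=0x95, sp=0xb6
epilogue: pop r2=0xfb, sp=0xb7
r3 is caller-saved → body value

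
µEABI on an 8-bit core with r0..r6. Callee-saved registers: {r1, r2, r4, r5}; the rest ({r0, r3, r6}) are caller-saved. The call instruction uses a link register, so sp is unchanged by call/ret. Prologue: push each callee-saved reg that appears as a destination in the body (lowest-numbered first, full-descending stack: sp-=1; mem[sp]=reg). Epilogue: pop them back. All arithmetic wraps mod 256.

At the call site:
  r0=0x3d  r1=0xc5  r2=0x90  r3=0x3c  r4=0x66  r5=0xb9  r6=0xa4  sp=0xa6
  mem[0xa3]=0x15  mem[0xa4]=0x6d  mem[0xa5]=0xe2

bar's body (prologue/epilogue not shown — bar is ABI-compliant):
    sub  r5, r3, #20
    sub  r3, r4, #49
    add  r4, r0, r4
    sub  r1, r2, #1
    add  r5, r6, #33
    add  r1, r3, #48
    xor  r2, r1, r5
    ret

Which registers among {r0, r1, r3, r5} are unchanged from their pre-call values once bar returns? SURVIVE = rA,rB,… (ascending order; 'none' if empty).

prologue: push r1 → mem[0xa5]=0xc5, sp=0xa5
prologue: push r2 → mem[0xa4]=0x90, sp=0xa4
prologue: push r4 → mem[0xa3]=0x66, sp=0xa3
prologue: push r5 → mem[0xa2]=0xb9, sp=0xa2
body[0] sub  r5, r3, #20 → r5=0x28
body[1] sub  r3, r4, #49 → r3=0x35
body[2] add  r4, r0, r4 → r4=0xa3
body[3] sub  r1, r2, #1 → r1=0x8f
body[4] add  r5, r6, #33 → r5=0xc5
body[5] add  r1, r3, #48 → r1=0x65
body[6] xor  r2, r1, r5 → r2=0xa0
epilogue: pop r5=0xb9, sp=0xa3
epilogue: pop r4=0x66, sp=0xa4
epilogue: pop r2=0x90, sp=0xa5
epilogue: pop r1=0xc5, sp=0xa6
r0: caller-saved, written=False
r1: callee-saved, written=True
r3: caller-saved, written=True
r5: callee-saved, written=True

SURVIVE = r0,r1,r5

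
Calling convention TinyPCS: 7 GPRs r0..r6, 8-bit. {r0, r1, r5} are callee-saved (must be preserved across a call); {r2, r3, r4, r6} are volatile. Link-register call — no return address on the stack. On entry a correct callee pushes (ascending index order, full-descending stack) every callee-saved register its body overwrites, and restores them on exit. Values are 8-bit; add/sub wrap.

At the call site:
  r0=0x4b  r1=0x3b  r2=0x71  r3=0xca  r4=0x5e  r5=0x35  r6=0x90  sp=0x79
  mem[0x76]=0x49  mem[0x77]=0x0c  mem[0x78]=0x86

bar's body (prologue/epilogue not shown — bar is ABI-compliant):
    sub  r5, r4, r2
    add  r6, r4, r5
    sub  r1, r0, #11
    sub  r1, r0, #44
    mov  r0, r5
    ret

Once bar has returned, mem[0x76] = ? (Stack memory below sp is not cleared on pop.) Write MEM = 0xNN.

MEM = 0x35

prologue: push r0 → mem[0x78]=0x4b, sp=0x78
prologue: push r1 → mem[0x77]=0x3b, sp=0x77
prologue: push r5 → mem[0x76]=0x35, sp=0x76
body[0] sub  r5, r4, r2 → r5=0xed
body[1] add  r6, r4, r5 → r6=0x4b
body[2] sub  r1, r0, #11 → r1=0x40
body[3] sub  r1, r0, #44 → r1=0x1f
body[4] mov  r0, r5 → r0=0xed
epilogue: pop r5=0x35, sp=0x77
epilogue: pop r1=0x3b, sp=0x78
epilogue: pop r0=0x4b, sp=0x79
prologue pushed ['r0', 'r1', 'r5'] at ['0x78', '0x77', '0x76']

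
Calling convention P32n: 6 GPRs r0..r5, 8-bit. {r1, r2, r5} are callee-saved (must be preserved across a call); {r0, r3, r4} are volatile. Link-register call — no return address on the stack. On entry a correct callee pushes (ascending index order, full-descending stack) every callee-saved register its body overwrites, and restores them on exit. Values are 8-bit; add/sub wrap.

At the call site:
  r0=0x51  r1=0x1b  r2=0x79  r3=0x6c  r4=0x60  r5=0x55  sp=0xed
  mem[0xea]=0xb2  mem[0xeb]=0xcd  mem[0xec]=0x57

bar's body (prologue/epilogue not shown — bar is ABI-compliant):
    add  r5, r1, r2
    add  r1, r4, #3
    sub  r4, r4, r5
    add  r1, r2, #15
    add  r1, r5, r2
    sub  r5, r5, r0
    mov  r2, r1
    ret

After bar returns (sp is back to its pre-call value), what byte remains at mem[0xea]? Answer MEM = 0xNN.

MEM = 0x55

prologue: push r1 -> mem[0xec]=0x1b, sp=0xec
prologue: push r2 -> mem[0xeb]=0x79, sp=0xeb
prologue: push r5 -> mem[0xea]=0x55, sp=0xea
body[0] add  r5, r1, r2 -> r5=0x94
body[1] add  r1, r4, #3 -> r1=0x63
body[2] sub  r4, r4, r5 -> r4=0xcc
body[3] add  r1, r2, #15 -> r1=0x88
body[4] add  r1, r5, r2 -> r1=0x0d
body[5] sub  r5, r5, r0 -> r5=0x43
body[6] mov  r2, r1 -> r2=0x0d
epilogue: pop r5=0x55, sp=0xeb
epilogue: pop r2=0x79, sp=0xec
epilogue: pop r1=0x1b, sp=0xed
prologue pushed ['r1', 'r2', 'r5'] at ['0xec', '0xeb', '0xea']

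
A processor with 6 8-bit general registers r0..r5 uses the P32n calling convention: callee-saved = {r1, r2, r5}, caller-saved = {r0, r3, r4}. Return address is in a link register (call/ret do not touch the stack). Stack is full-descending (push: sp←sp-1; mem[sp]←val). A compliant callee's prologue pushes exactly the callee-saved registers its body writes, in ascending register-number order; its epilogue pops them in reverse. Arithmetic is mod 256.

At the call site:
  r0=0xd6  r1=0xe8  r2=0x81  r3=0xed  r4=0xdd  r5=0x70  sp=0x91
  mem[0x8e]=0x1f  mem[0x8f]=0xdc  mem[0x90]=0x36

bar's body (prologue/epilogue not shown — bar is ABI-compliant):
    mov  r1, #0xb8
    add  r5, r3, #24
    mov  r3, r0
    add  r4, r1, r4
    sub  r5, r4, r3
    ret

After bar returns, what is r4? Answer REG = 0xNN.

prologue: push r1 -> mem[0x90]=0xe8, sp=0x90
prologue: push r5 -> mem[0x8f]=0x70, sp=0x8f
body[0] mov  r1, #0xb8 -> r1=0xb8
body[1] add  r5, r3, #24 -> r5=0x05
body[2] mov  r3, r0 -> r3=0xd6
body[3] add  r4, r1, r4 -> r4=0x95
body[4] sub  r5, r4, r3 -> r5=0xbf
epilogue: pop r5=0x70, sp=0x90
epilogue: pop r1=0xe8, sp=0x91
r4 is caller-saved -> body value

REG = 0x95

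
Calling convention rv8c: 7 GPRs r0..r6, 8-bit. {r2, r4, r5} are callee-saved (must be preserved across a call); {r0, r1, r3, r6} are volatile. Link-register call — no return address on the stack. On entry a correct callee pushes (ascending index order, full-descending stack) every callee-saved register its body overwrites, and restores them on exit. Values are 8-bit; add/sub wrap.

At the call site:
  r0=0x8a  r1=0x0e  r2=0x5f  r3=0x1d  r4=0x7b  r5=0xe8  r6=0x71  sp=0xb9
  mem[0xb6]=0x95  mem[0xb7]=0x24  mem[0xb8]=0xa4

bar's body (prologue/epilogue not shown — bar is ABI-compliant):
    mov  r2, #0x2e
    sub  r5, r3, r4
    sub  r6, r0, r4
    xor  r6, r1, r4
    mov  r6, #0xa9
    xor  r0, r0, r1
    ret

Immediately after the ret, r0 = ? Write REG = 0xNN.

prologue: push r2 → mem[0xb8]=0x5f, sp=0xb8
prologue: push r5 → mem[0xb7]=0xe8, sp=0xb7
body[0] mov  r2, #0x2e → r2=0x2e
body[1] sub  r5, r3, r4 → r5=0xa2
body[2] sub  r6, r0, r4 → r6=0x0f
body[3] xor  r6, r1, r4 → r6=0x75
body[4] mov  r6, #0xa9 → r6=0xa9
body[5] xor  r0, r0, r1 → r0=0x84
epilogue: pop r5=0xe8, sp=0xb8
epilogue: pop r2=0x5f, sp=0xb9
r0 is caller-saved → body value

REG = 0x84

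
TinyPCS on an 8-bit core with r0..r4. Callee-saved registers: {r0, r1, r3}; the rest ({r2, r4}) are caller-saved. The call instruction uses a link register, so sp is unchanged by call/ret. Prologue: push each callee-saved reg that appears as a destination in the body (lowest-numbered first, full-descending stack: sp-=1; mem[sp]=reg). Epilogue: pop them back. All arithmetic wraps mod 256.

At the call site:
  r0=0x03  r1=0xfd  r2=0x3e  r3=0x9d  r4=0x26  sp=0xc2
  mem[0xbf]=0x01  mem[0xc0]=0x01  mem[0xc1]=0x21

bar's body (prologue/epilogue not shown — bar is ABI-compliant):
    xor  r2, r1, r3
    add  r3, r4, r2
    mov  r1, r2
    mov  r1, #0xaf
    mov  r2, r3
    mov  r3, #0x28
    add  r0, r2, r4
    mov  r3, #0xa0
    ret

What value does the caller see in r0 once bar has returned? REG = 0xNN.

REG = 0x03

prologue: push r0 → mem[0xc1]=0x03, sp=0xc1
prologue: push r1 → mem[0xc0]=0xfd, sp=0xc0
prologue: push r3 → mem[0xbf]=0x9d, sp=0xbf
body[0] xor  r2, r1, r3 → r2=0x60
body[1] add  r3, r4, r2 → r3=0x86
body[2] mov  r1, r2 → r1=0x60
body[3] mov  r1, #0xaf → r1=0xaf
body[4] mov  r2, r3 → r2=0x86
body[5] mov  r3, #0x28 → r3=0x28
body[6] add  r0, r2, r4 → r0=0xac
body[7] mov  r3, #0xa0 → r3=0xa0
epilogue: pop r3=0x9d, sp=0xc0
epilogue: pop r1=0xfd, sp=0xc1
epilogue: pop r0=0x03, sp=0xc2
r0 is callee-saved → restored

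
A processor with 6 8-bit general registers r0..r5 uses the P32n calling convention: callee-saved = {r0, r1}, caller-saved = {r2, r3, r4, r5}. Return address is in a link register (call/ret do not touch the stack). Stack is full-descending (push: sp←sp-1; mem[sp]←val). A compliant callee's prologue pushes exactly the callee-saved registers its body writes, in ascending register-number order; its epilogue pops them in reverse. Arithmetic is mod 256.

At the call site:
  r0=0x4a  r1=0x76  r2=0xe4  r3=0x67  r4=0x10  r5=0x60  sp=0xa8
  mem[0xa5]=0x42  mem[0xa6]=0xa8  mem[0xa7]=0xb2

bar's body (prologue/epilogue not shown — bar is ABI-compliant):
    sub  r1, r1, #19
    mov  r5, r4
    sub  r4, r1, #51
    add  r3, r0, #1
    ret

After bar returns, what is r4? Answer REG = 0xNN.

REG = 0x30

prologue: push r1 → mem[0xa7]=0x76, sp=0xa7
body[0] sub  r1, r1, #19 → r1=0x63
body[1] mov  r5, r4 → r5=0x10
body[2] sub  r4, r1, #51 → r4=0x30
body[3] add  r3, r0, #1 → r3=0x4b
epilogue: pop r1=0x76, sp=0xa8
r4 is caller-saved → body value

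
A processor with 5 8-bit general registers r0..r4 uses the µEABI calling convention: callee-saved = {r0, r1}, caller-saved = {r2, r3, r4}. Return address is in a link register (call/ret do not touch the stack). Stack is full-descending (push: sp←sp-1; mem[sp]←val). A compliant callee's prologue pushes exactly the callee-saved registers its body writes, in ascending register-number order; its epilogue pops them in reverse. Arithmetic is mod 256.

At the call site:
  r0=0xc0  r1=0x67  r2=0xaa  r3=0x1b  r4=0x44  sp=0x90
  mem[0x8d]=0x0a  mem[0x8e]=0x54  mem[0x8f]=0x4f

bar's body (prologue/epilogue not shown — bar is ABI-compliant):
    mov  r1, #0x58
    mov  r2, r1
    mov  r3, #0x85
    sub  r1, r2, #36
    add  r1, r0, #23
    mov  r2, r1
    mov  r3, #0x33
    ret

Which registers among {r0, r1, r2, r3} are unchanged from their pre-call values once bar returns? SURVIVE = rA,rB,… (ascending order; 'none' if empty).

prologue: push r1 → mem[0x8f]=0x67, sp=0x8f
body[0] mov  r1, #0x58 → r1=0x58
body[1] mov  r2, r1 → r2=0x58
body[2] mov  r3, #0x85 → r3=0x85
body[3] sub  r1, r2, #36 → r1=0x34
body[4] add  r1, r0, #23 → r1=0xd7
body[5] mov  r2, r1 → r2=0xd7
body[6] mov  r3, #0x33 → r3=0x33
epilogue: pop r1=0x67, sp=0x90
r0: callee-saved, written=False
r1: callee-saved, written=True
r2: caller-saved, written=True
r3: caller-saved, written=True

SURVIVE = r0,r1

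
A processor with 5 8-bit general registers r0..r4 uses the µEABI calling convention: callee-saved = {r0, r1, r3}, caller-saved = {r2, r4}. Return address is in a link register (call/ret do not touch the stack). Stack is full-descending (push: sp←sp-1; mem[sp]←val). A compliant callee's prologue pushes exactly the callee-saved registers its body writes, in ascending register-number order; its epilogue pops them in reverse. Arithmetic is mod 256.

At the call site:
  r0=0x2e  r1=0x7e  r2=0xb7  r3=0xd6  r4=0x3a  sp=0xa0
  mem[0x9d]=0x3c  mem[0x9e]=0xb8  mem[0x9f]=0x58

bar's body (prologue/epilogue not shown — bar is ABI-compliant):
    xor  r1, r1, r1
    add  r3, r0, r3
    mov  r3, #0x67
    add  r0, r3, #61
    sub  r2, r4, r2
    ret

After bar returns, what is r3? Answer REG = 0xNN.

prologue: push r0 → mem[0x9f]=0x2e, sp=0x9f
prologue: push r1 → mem[0x9e]=0x7e, sp=0x9e
prologue: push r3 → mem[0x9d]=0xd6, sp=0x9d
body[0] xor  r1, r1, r1 → r1=0x00
body[1] add  r3, r0, r3 → r3=0x04
body[2] mov  r3, #0x67 → r3=0x67
body[3] add  r0, r3, #61 → r0=0xa4
body[4] sub  r2, r4, r2 → r2=0x83
epilogue: pop r3=0xd6, sp=0x9e
epilogue: pop r1=0x7e, sp=0x9f
epilogue: pop r0=0x2e, sp=0xa0
r3 is callee-saved → restored

REG = 0xd6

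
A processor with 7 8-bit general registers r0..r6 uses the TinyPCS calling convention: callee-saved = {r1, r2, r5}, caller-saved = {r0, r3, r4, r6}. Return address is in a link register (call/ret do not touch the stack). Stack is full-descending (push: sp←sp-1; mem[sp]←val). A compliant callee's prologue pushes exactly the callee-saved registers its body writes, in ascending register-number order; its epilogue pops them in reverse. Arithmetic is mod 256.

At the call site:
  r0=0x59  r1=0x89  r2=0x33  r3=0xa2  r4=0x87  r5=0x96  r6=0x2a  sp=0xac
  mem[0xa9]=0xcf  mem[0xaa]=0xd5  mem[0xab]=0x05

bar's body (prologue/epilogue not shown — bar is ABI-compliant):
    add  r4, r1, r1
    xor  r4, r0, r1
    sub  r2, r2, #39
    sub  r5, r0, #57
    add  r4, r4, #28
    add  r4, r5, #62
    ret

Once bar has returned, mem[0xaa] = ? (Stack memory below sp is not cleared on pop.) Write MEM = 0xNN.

prologue: push r2 → mem[0xab]=0x33, sp=0xab
prologue: push r5 → mem[0xaa]=0x96, sp=0xaa
body[0] add  r4, r1, r1 → r4=0x12
body[1] xor  r4, r0, r1 → r4=0xd0
body[2] sub  r2, r2, #39 → r2=0x0c
body[3] sub  r5, r0, #57 → r5=0x20
body[4] add  r4, r4, #28 → r4=0xec
body[5] add  r4, r5, #62 → r4=0x5e
epilogue: pop r5=0x96, sp=0xab
epilogue: pop r2=0x33, sp=0xac
prologue pushed ['r2', 'r5'] at ['0xab', '0xaa']

MEM = 0x96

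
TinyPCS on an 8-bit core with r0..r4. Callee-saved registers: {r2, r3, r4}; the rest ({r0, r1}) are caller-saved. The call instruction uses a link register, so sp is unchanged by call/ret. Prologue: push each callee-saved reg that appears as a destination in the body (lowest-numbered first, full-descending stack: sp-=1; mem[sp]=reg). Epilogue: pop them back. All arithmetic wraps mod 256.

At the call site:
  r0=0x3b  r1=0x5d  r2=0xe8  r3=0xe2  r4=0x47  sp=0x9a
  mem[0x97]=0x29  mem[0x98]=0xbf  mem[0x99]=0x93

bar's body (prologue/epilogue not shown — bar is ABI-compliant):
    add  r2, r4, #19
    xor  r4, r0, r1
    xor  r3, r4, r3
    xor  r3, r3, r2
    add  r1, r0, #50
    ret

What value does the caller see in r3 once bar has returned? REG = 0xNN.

prologue: push r2 -> mem[0x99]=0xe8, sp=0x99
prologue: push r3 -> mem[0x98]=0xe2, sp=0x98
prologue: push r4 -> mem[0x97]=0x47, sp=0x97
body[0] add  r2, r4, #19 -> r2=0x5a
body[1] xor  r4, r0, r1 -> r4=0x66
body[2] xor  r3, r4, r3 -> r3=0x84
body[3] xor  r3, r3, r2 -> r3=0xde
body[4] add  r1, r0, #50 -> r1=0x6d
epilogue: pop r4=0x47, sp=0x98
epilogue: pop r3=0xe2, sp=0x99
epilogue: pop r2=0xe8, sp=0x9a
r3 is callee-saved -> restored

REG = 0xe2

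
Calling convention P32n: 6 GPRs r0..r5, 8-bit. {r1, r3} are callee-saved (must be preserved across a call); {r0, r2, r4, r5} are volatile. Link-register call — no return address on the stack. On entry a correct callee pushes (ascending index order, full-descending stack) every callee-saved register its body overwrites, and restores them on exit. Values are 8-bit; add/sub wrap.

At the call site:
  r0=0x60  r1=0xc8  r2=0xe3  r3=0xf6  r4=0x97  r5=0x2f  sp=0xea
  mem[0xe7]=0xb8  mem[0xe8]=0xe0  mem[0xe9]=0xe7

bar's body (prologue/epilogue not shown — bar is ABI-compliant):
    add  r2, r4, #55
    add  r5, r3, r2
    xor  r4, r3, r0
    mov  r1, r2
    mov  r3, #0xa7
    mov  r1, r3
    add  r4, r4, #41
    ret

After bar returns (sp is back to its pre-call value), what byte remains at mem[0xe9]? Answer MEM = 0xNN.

prologue: push r1 -> mem[0xe9]=0xc8, sp=0xe9
prologue: push r3 -> mem[0xe8]=0xf6, sp=0xe8
body[0] add  r2, r4, #55 -> r2=0xce
body[1] add  r5, r3, r2 -> r5=0xc4
body[2] xor  r4, r3, r0 -> r4=0x96
body[3] mov  r1, r2 -> r1=0xce
body[4] mov  r3, #0xa7 -> r3=0xa7
body[5] mov  r1, r3 -> r1=0xa7
body[6] add  r4, r4, #41 -> r4=0xbf
epilogue: pop r3=0xf6, sp=0xe9
epilogue: pop r1=0xc8, sp=0xea
prologue pushed ['r1', 'r3'] at ['0xe9', '0xe8']

MEM = 0xc8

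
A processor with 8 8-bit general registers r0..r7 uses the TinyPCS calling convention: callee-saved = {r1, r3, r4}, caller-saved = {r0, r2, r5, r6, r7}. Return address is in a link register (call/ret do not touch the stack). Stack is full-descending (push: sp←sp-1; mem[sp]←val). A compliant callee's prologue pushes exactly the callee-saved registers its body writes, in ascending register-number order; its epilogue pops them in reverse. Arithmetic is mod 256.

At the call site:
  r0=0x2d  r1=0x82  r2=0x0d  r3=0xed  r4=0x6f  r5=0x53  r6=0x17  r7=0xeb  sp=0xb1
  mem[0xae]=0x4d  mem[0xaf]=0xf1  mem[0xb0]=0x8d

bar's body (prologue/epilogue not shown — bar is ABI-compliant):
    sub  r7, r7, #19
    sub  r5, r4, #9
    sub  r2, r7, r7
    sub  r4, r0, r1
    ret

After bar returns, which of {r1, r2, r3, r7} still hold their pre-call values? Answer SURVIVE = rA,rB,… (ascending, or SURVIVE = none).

prologue: push r4 -> mem[0xb0]=0x6f, sp=0xb0
body[0] sub  r7, r7, #19 -> r7=0xd8
body[1] sub  r5, r4, #9 -> r5=0x66
body[2] sub  r2, r7, r7 -> r2=0x00
body[3] sub  r4, r0, r1 -> r4=0xab
epilogue: pop r4=0x6f, sp=0xb1
r1: callee-saved, written=False
r2: caller-saved, written=True
r3: callee-saved, written=False
r7: caller-saved, written=True

SURVIVE = r1,r3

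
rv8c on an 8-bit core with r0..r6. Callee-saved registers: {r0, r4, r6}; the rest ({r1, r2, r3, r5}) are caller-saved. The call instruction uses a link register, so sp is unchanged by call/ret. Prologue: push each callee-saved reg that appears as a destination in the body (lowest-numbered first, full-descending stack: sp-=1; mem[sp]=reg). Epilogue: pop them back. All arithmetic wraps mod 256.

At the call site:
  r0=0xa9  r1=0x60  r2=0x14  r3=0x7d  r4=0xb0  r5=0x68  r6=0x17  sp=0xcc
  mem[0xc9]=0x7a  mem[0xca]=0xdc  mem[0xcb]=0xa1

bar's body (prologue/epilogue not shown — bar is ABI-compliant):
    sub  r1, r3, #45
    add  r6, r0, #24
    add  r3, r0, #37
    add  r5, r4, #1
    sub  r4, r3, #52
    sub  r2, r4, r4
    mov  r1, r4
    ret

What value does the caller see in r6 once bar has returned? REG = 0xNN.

prologue: push r4 -> mem[0xcb]=0xb0, sp=0xcb
prologue: push r6 -> mem[0xca]=0x17, sp=0xca
body[0] sub  r1, r3, #45 -> r1=0x50
body[1] add  r6, r0, #24 -> r6=0xc1
body[2] add  r3, r0, #37 -> r3=0xce
body[3] add  r5, r4, #1 -> r5=0xb1
body[4] sub  r4, r3, #52 -> r4=0x9a
body[5] sub  r2, r4, r4 -> r2=0x00
body[6] mov  r1, r4 -> r1=0x9a
epilogue: pop r6=0x17, sp=0xcb
epilogue: pop r4=0xb0, sp=0xcc
r6 is callee-saved -> restored

REG = 0x17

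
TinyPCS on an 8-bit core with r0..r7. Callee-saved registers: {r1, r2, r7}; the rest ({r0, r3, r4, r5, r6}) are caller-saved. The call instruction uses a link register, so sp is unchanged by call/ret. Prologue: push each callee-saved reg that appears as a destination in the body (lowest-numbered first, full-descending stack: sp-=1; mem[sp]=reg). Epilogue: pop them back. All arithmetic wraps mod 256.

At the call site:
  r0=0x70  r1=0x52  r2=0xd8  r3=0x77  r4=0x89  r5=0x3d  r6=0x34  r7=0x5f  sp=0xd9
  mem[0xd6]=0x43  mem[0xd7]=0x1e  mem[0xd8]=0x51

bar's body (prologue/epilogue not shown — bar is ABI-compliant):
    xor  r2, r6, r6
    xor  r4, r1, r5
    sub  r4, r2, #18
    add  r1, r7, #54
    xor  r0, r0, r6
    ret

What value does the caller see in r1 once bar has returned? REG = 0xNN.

prologue: push r1 -> mem[0xd8]=0x52, sp=0xd8
prologue: push r2 -> mem[0xd7]=0xd8, sp=0xd7
body[0] xor  r2, r6, r6 -> r2=0x00
body[1] xor  r4, r1, r5 -> r4=0x6f
body[2] sub  r4, r2, #18 -> r4=0xee
body[3] add  r1, r7, #54 -> r1=0x95
body[4] xor  r0, r0, r6 -> r0=0x44
epilogue: pop r2=0xd8, sp=0xd8
epilogue: pop r1=0x52, sp=0xd9
r1 is callee-saved -> restored

REG = 0x52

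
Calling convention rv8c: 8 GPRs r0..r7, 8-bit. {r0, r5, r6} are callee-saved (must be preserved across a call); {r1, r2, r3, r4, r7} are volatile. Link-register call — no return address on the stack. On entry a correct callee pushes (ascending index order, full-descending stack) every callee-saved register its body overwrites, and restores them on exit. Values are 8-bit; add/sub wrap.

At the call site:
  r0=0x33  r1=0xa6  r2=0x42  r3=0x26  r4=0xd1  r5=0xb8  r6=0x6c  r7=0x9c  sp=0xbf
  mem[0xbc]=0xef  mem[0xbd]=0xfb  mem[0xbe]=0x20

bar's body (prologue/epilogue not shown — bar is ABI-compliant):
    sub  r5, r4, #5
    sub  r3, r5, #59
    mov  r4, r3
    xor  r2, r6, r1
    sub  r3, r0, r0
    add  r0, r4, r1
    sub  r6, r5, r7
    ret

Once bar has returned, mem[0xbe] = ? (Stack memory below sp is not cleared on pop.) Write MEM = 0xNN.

MEM = 0x33

prologue: push r0 -> mem[0xbe]=0x33, sp=0xbe
prologue: push r5 -> mem[0xbd]=0xb8, sp=0xbd
prologue: push r6 -> mem[0xbc]=0x6c, sp=0xbc
body[0] sub  r5, r4, #5 -> r5=0xcc
body[1] sub  r3, r5, #59 -> r3=0x91
body[2] mov  r4, r3 -> r4=0x91
body[3] xor  r2, r6, r1 -> r2=0xca
body[4] sub  r3, r0, r0 -> r3=0x00
body[5] add  r0, r4, r1 -> r0=0x37
body[6] sub  r6, r5, r7 -> r6=0x30
epilogue: pop r6=0x6c, sp=0xbd
epilogue: pop r5=0xb8, sp=0xbe
epilogue: pop r0=0x33, sp=0xbf
prologue pushed ['r0', 'r5', 'r6'] at ['0xbe', '0xbd', '0xbc']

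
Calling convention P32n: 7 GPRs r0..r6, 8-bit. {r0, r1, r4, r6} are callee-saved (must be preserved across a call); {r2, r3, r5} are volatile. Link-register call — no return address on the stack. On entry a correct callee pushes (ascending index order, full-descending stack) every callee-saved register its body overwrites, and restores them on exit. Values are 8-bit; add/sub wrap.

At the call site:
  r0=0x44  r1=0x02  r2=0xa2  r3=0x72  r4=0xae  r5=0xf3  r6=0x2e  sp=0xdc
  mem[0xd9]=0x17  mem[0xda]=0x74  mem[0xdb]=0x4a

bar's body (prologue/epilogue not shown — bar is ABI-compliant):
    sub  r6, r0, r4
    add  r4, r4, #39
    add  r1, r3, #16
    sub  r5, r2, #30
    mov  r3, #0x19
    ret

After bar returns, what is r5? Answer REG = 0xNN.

prologue: push r1 → mem[0xdb]=0x02, sp=0xdb
prologue: push r4 → mem[0xda]=0xae, sp=0xda
prologue: push r6 → mem[0xd9]=0x2e, sp=0xd9
body[0] sub  r6, r0, r4 → r6=0x96
body[1] add  r4, r4, #39 → r4=0xd5
body[2] add  r1, r3, #16 → r1=0x82
body[3] sub  r5, r2, #30 → r5=0x84
body[4] mov  r3, #0x19 → r3=0x19
epilogue: pop r6=0x2e, sp=0xda
epilogue: pop r4=0xae, sp=0xdb
epilogue: pop r1=0x02, sp=0xdc
r5 is caller-saved → body value

REG = 0x84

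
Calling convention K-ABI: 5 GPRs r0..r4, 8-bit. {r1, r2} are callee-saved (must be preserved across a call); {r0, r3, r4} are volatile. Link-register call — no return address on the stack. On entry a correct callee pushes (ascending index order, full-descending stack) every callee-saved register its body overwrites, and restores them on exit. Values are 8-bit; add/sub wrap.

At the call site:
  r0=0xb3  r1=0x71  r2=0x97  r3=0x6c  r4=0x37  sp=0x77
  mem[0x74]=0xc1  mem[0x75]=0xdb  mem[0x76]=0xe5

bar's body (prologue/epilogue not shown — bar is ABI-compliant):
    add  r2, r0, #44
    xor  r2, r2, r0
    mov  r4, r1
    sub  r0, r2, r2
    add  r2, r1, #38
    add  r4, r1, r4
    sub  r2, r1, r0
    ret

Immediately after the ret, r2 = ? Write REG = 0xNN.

REG = 0x97

prologue: push r2 -> mem[0x76]=0x97, sp=0x76
body[0] add  r2, r0, #44 -> r2=0xdf
body[1] xor  r2, r2, r0 -> r2=0x6c
body[2] mov  r4, r1 -> r4=0x71
body[3] sub  r0, r2, r2 -> r0=0x00
body[4] add  r2, r1, #38 -> r2=0x97
body[5] add  r4, r1, r4 -> r4=0xe2
body[6] sub  r2, r1, r0 -> r2=0x71
epilogue: pop r2=0x97, sp=0x77
r2 is callee-saved -> restored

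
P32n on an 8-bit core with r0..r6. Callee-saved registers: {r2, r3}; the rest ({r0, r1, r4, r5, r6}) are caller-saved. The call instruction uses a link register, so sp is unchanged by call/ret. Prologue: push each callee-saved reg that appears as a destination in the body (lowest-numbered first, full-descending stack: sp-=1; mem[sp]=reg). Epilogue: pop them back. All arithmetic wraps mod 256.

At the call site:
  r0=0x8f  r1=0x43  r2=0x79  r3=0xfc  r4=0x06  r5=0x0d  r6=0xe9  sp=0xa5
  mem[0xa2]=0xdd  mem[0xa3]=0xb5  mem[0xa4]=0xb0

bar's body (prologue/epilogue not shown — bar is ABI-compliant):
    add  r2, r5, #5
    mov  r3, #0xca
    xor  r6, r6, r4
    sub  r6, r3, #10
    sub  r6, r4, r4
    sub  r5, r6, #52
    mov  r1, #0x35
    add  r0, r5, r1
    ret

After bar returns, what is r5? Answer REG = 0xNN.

prologue: push r2 → mem[0xa4]=0x79, sp=0xa4
prologue: push r3 → mem[0xa3]=0xfc, sp=0xa3
body[0] add  r2, r5, #5 → r2=0x12
body[1] mov  r3, #0xca → r3=0xca
body[2] xor  r6, r6, r4 → r6=0xef
body[3] sub  r6, r3, #10 → r6=0xc0
body[4] sub  r6, r4, r4 → r6=0x00
body[5] sub  r5, r6, #52 → r5=0xcc
body[6] mov  r1, #0x35 → r1=0x35
body[7] add  r0, r5, r1 → r0=0x01
epilogue: pop r3=0xfc, sp=0xa4
epilogue: pop r2=0x79, sp=0xa5
r5 is caller-saved → body value

REG = 0xcc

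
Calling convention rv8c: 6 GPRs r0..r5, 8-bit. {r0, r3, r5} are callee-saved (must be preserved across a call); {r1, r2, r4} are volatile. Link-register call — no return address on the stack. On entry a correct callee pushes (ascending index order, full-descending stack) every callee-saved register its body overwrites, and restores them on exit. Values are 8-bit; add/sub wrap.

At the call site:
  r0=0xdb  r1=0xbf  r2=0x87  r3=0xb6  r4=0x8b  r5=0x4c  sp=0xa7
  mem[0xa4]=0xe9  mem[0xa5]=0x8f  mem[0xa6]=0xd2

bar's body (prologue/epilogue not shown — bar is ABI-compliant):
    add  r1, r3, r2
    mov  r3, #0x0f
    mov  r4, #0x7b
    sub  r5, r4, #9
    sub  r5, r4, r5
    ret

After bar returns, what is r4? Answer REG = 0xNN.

prologue: push r3 → mem[0xa6]=0xb6, sp=0xa6
prologue: push r5 → mem[0xa5]=0x4c, sp=0xa5
body[0] add  r1, r3, r2 → r1=0x3d
body[1] mov  r3, #0x0f → r3=0x0f
body[2] mov  r4, #0x7b → r4=0x7b
body[3] sub  r5, r4, #9 → r5=0x72
body[4] sub  r5, r4, r5 → r5=0x09
epilogue: pop r5=0x4c, sp=0xa6
epilogue: pop r3=0xb6, sp=0xa7
r4 is caller-saved → body value

REG = 0x7b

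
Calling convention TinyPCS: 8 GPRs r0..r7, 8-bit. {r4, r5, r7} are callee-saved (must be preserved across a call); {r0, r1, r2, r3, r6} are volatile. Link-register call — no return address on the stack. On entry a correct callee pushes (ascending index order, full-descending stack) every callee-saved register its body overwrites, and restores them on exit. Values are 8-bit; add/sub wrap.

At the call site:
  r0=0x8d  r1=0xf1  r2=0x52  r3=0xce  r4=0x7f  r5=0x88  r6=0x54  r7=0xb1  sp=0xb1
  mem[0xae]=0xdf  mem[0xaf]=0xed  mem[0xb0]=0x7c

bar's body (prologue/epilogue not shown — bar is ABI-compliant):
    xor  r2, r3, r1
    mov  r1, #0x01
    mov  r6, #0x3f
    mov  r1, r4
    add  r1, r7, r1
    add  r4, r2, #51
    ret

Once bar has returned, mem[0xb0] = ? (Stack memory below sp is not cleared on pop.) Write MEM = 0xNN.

prologue: push r4 → mem[0xb0]=0x7f, sp=0xb0
body[0] xor  r2, r3, r1 → r2=0x3f
body[1] mov  r1, #0x01 → r1=0x01
body[2] mov  r6, #0x3f → r6=0x3f
body[3] mov  r1, r4 → r1=0x7f
body[4] add  r1, r7, r1 → r1=0x30
body[5] add  r4, r2, #51 → r4=0x72
epilogue: pop r4=0x7f, sp=0xb1
prologue pushed ['r4'] at ['0xb0']

MEM = 0x7f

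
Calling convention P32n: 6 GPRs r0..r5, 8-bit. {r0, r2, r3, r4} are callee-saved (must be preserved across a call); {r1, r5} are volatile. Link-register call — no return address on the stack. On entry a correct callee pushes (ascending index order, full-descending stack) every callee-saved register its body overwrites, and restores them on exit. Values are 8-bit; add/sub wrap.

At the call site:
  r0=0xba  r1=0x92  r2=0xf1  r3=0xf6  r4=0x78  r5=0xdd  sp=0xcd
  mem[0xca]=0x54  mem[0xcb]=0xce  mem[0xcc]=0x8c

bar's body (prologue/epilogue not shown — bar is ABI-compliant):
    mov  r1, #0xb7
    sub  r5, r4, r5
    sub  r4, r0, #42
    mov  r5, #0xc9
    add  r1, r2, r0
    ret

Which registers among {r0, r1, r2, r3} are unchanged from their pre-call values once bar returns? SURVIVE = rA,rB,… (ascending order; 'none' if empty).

SURVIVE = r0,r2,r3

prologue: push r4 -> mem[0xcc]=0x78, sp=0xcc
body[0] mov  r1, #0xb7 -> r1=0xb7
body[1] sub  r5, r4, r5 -> r5=0x9b
body[2] sub  r4, r0, #42 -> r4=0x90
body[3] mov  r5, #0xc9 -> r5=0xc9
body[4] add  r1, r2, r0 -> r1=0xab
epilogue: pop r4=0x78, sp=0xcd
r0: callee-saved, written=False
r1: caller-saved, written=True
r2: callee-saved, written=False
r3: callee-saved, written=False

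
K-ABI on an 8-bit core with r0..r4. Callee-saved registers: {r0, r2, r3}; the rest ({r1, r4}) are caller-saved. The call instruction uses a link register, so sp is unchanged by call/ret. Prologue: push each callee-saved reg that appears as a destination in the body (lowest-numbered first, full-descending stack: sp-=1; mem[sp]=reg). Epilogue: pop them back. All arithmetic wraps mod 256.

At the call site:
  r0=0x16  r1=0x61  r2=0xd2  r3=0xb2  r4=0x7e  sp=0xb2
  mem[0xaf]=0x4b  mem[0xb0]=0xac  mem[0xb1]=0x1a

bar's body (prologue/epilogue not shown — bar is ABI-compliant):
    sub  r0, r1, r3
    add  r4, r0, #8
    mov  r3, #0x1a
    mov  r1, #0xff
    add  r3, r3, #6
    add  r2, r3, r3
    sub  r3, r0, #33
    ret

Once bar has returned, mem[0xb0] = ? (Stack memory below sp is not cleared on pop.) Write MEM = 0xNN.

prologue: push r0 → mem[0xb1]=0x16, sp=0xb1
prologue: push r2 → mem[0xb0]=0xd2, sp=0xb0
prologue: push r3 → mem[0xaf]=0xb2, sp=0xaf
body[0] sub  r0, r1, r3 → r0=0xaf
body[1] add  r4, r0, #8 → r4=0xb7
body[2] mov  r3, #0x1a → r3=0x1a
body[3] mov  r1, #0xff → r1=0xff
body[4] add  r3, r3, #6 → r3=0x20
body[5] add  r2, r3, r3 → r2=0x40
body[6] sub  r3, r0, #33 → r3=0x8e
epilogue: pop r3=0xb2, sp=0xb0
epilogue: pop r2=0xd2, sp=0xb1
epilogue: pop r0=0x16, sp=0xb2
prologue pushed ['r0', 'r2', 'r3'] at ['0xb1', '0xb0', '0xaf']

MEM = 0xd2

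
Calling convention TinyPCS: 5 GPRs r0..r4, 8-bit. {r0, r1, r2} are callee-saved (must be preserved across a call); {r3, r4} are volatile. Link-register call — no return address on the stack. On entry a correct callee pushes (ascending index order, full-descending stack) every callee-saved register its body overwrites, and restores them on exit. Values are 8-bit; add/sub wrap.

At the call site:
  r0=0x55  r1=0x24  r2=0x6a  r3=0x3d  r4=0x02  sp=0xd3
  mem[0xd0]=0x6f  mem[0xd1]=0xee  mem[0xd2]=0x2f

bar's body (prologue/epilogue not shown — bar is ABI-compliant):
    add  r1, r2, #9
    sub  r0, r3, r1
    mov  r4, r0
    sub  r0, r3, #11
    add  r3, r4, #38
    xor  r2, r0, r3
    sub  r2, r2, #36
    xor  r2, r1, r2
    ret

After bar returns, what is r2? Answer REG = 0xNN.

REG = 0x6a

prologue: push r0 -> mem[0xd2]=0x55, sp=0xd2
prologue: push r1 -> mem[0xd1]=0x24, sp=0xd1
prologue: push r2 -> mem[0xd0]=0x6a, sp=0xd0
body[0] add  r1, r2, #9 -> r1=0x73
body[1] sub  r0, r3, r1 -> r0=0xca
body[2] mov  r4, r0 -> r4=0xca
body[3] sub  r0, r3, #11 -> r0=0x32
body[4] add  r3, r4, #38 -> r3=0xf0
body[5] xor  r2, r0, r3 -> r2=0xc2
body[6] sub  r2, r2, #36 -> r2=0x9e
body[7] xor  r2, r1, r2 -> r2=0xed
epilogue: pop r2=0x6a, sp=0xd1
epilogue: pop r1=0x24, sp=0xd2
epilogue: pop r0=0x55, sp=0xd3
r2 is callee-saved -> restored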